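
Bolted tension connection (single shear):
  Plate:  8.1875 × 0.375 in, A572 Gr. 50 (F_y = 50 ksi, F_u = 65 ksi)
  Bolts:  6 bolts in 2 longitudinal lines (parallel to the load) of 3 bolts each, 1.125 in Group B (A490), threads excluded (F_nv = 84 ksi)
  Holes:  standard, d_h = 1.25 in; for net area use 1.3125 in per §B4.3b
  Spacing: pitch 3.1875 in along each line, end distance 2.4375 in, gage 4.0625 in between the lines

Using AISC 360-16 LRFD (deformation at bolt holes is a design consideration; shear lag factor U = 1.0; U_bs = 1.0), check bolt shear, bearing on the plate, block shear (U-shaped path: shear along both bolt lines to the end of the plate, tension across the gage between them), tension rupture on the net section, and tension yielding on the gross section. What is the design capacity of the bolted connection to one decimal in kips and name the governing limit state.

Bolt shear: A_b = π(1.125)²/4 = 0.99402 in². φR_n = 0.75 × 84 × 0.99402 × 6 × 1 = 375.7 kips.
Bearing (0.375 in plate, F_u = 65 ksi): end bolts L_c = 2.4375 − 1.25/2 = 1.8125, R_n = min(1.2×1.8125×0.375×65, 2.4×1.125×0.375×65) = 53.016 kips/bolt; interior L_c = 3.1875 − 1.25 = 1.9375, R_n = 56.672 kips/bolt. φR_n = 0.75 × (2×53.016 + 4×56.672) = 249.5 kips.
Block shear: shear path 2×[2.4375+2×3.1875] = 2×8.8125 in, A_gv = 6.6094, A_nv = 2×(8.8125 − 2.5×1.3125)×0.375 = 4.1484 in²; tension across gage: (4.0625 − 1×1.3125)×0.375 = 1.0313 in². R_n = min(0.6×65×4.1484, 0.6×50×6.6094) + 1.0×65×1.0313 = min(161.79, 198.28) + 67.035 = 228.83 kips. φR_n = 0.75 × 228.83 = 171.6 kips.
Tension rupture (net): A_n = (8.1875 − 2×1.3125)×0.375 = 2.0859 in² (U = 1.0, A_e = A_n). φR_n = 0.75 × 65 × 2.0859 = 101.7 kips.
Tension yield (gross): A_g = 8.1875×0.375 = 3.0703 in². φR_n = 0.90 × 50 × 3.0703 = 138.2 kips.
Governing: min(375.7, 249.5, 171.6, 101.7, 138.2) = 101.7 kips → net-section rupture.

101.7 kips (net-section rupture governs)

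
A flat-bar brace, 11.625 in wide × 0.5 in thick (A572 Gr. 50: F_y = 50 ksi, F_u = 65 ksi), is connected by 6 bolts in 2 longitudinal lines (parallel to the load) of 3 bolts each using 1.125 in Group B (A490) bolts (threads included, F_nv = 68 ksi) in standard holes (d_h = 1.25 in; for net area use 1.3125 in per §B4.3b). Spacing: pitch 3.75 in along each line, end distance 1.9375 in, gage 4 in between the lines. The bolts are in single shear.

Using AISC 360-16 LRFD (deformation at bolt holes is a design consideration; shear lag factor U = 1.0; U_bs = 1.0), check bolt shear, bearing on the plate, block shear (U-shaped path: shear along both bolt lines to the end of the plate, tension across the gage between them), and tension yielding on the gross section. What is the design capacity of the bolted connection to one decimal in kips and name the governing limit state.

245.6 kips (block shear governs)

Bolt shear: A_b = π(1.125)²/4 = 0.99402 in². φR_n = 0.75 × 68 × 0.99402 × 6 × 1 = 304.2 kips.
Bearing (0.5 in plate, F_u = 65 ksi): end bolts L_c = 1.9375 − 1.25/2 = 1.3125, R_n = min(1.2×1.3125×0.5×65, 2.4×1.125×0.5×65) = 51.188 kips/bolt; interior L_c = 3.75 − 1.25 = 2.5, R_n = 87.75 kips/bolt. φR_n = 0.75 × (2×51.188 + 4×87.75) = 340.0 kips.
Block shear: shear path 2×[1.9375+2×3.75] = 2×9.4375 in, A_gv = 9.4375, A_nv = 2×(9.4375 − 2.5×1.3125)×0.5 = 6.1563 in²; tension across gage: (4 − 1×1.3125)×0.5 = 1.3438 in². R_n = min(0.6×65×6.1563, 0.6×50×9.4375) + 1.0×65×1.3438 = min(240.1, 283.13) + 87.347 = 327.45 kips. φR_n = 0.75 × 327.45 = 245.6 kips.
Tension yield (gross): A_g = 11.625×0.5 = 5.8125 in². φR_n = 0.90 × 50 × 5.8125 = 261.6 kips.
Governing: min(304.2, 340.0, 245.6, 261.6) = 245.6 kips → block shear.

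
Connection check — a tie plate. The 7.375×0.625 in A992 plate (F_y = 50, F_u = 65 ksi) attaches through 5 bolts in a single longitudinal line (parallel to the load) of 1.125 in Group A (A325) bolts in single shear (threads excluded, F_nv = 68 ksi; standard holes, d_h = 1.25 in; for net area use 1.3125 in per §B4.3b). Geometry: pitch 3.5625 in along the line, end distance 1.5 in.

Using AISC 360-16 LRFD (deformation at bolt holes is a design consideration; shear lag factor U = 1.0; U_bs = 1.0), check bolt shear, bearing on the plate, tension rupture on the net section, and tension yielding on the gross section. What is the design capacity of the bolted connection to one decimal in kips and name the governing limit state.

184.7 kips (net-section rupture governs)

Bolt shear: A_b = π(1.125)²/4 = 0.99402 in². φR_n = 0.75 × 68 × 0.99402 × 5 × 1 = 253.5 kips.
Bearing (0.625 in plate, F_u = 65 ksi): end bolts L_c = 1.5 − 1.25/2 = 0.875, R_n = min(1.2×0.875×0.625×65, 2.4×1.125×0.625×65) = 42.656 kips/bolt; interior L_c = 3.5625 − 1.25 = 2.3125, R_n = 109.69 kips/bolt. φR_n = 0.75 × (1×42.656 + 4×109.69) = 361.1 kips.
Tension rupture (net): A_n = (7.375 − 1×1.3125)×0.625 = 3.7891 in² (U = 1.0, A_e = A_n). φR_n = 0.75 × 65 × 3.7891 = 184.7 kips.
Tension yield (gross): A_g = 7.375×0.625 = 4.6094 in². φR_n = 0.90 × 50 × 4.6094 = 207.4 kips.
Governing: min(253.5, 361.1, 184.7, 207.4) = 184.7 kips → net-section rupture.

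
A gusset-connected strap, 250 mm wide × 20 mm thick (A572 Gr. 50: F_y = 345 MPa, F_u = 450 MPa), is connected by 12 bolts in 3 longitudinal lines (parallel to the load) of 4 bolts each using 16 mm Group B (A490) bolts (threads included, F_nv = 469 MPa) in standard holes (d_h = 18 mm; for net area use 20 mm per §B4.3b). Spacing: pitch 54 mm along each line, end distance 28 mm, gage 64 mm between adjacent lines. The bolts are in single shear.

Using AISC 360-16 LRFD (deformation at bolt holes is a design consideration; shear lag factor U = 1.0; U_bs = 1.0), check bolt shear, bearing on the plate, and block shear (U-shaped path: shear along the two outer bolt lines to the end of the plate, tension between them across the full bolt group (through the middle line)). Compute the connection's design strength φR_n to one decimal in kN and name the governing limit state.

Bolt shear: A_b = π(16)²/4 = 201.06 mm². φR_n = 0.75 × 469 × 201.06 × 12 × 1 = 848.7 kN.
Bearing (20 mm plate, F_u = 450 MPa): end bolts L_c = 28 − 18/2 = 19, R_n = min(1.2×19×20×450, 2.4×16×20×450) = 205.2 kN/bolt; interior L_c = 54 − 18 = 36, R_n = 345.6 kN/bolt. φR_n = 0.75 × (3×205.2 + 9×345.6) = 2794.5 kN.
Block shear: shear path 2×[28+3×54] = 2×190 mm, A_gv = 7600, A_nv = 2×(190 − 3.5×20)×20 = 4800 mm²; tension across gage: (128 − 2×20)×20 = 1760 mm². R_n = min(0.6×450×4800, 0.6×345×7600) + 1.0×450×1760 = min(1296, 1573.2) + 792 = 2088 kN. φR_n = 0.75 × 2088 = 1566.0 kN.
Governing: min(848.7, 2794.5, 1566.0) = 848.7 kN → bolt shear.

848.7 kN (bolt shear governs)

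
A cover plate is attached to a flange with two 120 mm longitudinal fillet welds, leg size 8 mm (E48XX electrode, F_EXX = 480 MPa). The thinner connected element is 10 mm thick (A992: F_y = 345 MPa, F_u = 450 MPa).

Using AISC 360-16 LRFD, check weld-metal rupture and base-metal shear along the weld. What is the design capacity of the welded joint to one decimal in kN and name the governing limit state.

293.2 kN (weld metal governs)

Weld metal: throat = 0.707×8 = 5.656 mm, L = 2×120 = 240 mm. φR_n = 0.75 × 0.6 × 480 × 5.656 × 240 = 293.2 kN.
Base metal shear (10 mm plate): yield φR_n = 1.0×0.6×345×10×240 = 496.8 kN; rupture φR_n = 0.75×0.6×450×10×240 = 486.0 kN; take 486.0 kN (rupture).
Governing: min(293.2, 486.0) = 293.2 kN → weld metal.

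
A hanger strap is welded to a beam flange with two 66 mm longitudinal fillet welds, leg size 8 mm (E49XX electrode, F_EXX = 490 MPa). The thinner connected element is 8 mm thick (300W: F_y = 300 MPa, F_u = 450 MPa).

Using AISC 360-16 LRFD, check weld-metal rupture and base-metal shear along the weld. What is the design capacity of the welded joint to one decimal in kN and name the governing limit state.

164.6 kN (weld metal governs)

Weld metal: throat = 0.707×8 = 5.656 mm, L = 2×66 = 132 mm. φR_n = 0.75 × 0.6 × 490 × 5.656 × 132 = 164.6 kN.
Base metal shear (8 mm plate): yield φR_n = 1.0×0.6×300×8×132 = 190.1 kN; rupture φR_n = 0.75×0.6×450×8×132 = 213.8 kN; take 190.1 kN (yield).
Governing: min(164.6, 190.1) = 164.6 kN → weld metal.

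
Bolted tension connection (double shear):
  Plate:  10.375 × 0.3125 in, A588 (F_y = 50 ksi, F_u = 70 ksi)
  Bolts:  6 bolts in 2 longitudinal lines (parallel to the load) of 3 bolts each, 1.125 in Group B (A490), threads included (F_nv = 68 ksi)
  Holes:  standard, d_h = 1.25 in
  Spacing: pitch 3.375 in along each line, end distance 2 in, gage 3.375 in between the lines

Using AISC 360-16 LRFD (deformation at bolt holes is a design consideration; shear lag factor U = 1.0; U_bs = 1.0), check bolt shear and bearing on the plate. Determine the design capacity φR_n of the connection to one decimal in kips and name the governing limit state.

221.5 kips (bearing governs)

Bolt shear: A_b = π(1.125)²/4 = 0.99402 in². φR_n = 0.75 × 68 × 0.99402 × 6 × 2 = 608.3 kips.
Bearing (0.3125 in plate, F_u = 70 ksi): end bolts L_c = 2 − 1.25/2 = 1.375, R_n = min(1.2×1.375×0.3125×70, 2.4×1.125×0.3125×70) = 36.094 kips/bolt; interior L_c = 3.375 − 1.25 = 2.125, R_n = 55.781 kips/bolt. φR_n = 0.75 × (2×36.094 + 4×55.781) = 221.5 kips.
Governing: min(608.3, 221.5) = 221.5 kips → bearing.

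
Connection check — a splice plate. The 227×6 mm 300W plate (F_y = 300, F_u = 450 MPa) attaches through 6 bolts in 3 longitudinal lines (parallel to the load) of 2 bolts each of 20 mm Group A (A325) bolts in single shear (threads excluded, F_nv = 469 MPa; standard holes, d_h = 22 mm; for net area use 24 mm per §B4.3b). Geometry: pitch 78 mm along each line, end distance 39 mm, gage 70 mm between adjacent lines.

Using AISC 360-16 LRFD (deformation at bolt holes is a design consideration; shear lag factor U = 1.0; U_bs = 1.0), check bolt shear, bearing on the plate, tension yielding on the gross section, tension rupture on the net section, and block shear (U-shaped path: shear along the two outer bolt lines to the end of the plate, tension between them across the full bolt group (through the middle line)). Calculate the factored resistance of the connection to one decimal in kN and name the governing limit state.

313.9 kN (net-section rupture governs)

Bolt shear: A_b = π(20)²/4 = 314.16 mm². φR_n = 0.75 × 469 × 314.16 × 6 × 1 = 663.0 kN.
Bearing (6 mm plate, F_u = 450 MPa): end bolts L_c = 39 − 22/2 = 28, R_n = min(1.2×28×6×450, 2.4×20×6×450) = 90.72 kN/bolt; interior L_c = 78 − 22 = 56, R_n = 129.6 kN/bolt. φR_n = 0.75 × (3×90.72 + 3×129.6) = 495.7 kN.
Tension yield (gross): A_g = 227×6 = 1362 mm². φR_n = 0.90 × 300 × 1362 = 367.7 kN.
Tension rupture (net): A_n = (227 − 3×24)×6 = 930 mm² (U = 1.0, A_e = A_n). φR_n = 0.75 × 450 × 930 = 313.9 kN.
Block shear: shear path 2×[39+1×78] = 2×117 mm, A_gv = 1404, A_nv = 2×(117 − 1.5×24)×6 = 972 mm²; tension across gage: (140 − 2×24)×6 = 552 mm². R_n = min(0.6×450×972, 0.6×300×1404) + 1.0×450×552 = min(262.44, 252.72) + 248.4 = 501.12 kN. φR_n = 0.75 × 501.12 = 375.8 kN.
Governing: min(663.0, 495.7, 367.7, 313.9, 375.8) = 313.9 kN → net-section rupture.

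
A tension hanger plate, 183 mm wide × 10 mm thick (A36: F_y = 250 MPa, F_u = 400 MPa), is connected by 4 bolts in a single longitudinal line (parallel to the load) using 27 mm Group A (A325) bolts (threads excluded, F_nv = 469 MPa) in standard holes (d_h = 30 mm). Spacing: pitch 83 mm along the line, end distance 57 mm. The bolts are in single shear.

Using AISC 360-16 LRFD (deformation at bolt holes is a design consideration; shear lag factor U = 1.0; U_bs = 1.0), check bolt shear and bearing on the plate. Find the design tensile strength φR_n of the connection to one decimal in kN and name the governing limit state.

723.6 kN (bearing governs)

Bolt shear: A_b = π(27)²/4 = 572.56 mm². φR_n = 0.75 × 469 × 572.56 × 4 × 1 = 805.6 kN.
Bearing (10 mm plate, F_u = 400 MPa): end bolts L_c = 57 − 30/2 = 42, R_n = min(1.2×42×10×400, 2.4×27×10×400) = 201.6 kN/bolt; interior L_c = 83 − 30 = 53, R_n = 254.4 kN/bolt. φR_n = 0.75 × (1×201.6 + 3×254.4) = 723.6 kN.
Governing: min(805.6, 723.6) = 723.6 kN → bearing.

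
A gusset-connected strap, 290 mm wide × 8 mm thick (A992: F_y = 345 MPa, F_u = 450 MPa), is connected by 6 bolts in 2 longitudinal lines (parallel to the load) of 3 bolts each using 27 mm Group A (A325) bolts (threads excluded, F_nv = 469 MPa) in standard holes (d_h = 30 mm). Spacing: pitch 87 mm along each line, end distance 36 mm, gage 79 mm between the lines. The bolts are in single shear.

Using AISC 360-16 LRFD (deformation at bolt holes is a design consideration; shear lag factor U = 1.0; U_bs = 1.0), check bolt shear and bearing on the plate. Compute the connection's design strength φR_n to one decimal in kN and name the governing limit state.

Bolt shear: A_b = π(27)²/4 = 572.56 mm². φR_n = 0.75 × 469 × 572.56 × 6 × 1 = 1208.4 kN.
Bearing (8 mm plate, F_u = 450 MPa): end bolts L_c = 36 − 30/2 = 21, R_n = min(1.2×21×8×450, 2.4×27×8×450) = 90.72 kN/bolt; interior L_c = 87 − 30 = 57, R_n = 233.28 kN/bolt. φR_n = 0.75 × (2×90.72 + 4×233.28) = 835.9 kN.
Governing: min(1208.4, 835.9) = 835.9 kN → bearing.

835.9 kN (bearing governs)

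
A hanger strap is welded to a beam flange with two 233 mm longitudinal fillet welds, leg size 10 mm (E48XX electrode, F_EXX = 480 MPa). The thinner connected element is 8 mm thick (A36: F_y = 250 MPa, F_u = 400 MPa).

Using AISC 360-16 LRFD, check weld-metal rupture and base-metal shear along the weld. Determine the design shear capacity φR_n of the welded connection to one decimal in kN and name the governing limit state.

559.2 kN (base-metal shear governs)

Weld metal: throat = 0.707×10 = 7.07 mm, L = 2×233 = 466 mm. φR_n = 0.75 × 0.6 × 480 × 7.07 × 466 = 711.6 kN.
Base metal shear (8 mm plate): yield φR_n = 1.0×0.6×250×8×466 = 559.2 kN; rupture φR_n = 0.75×0.6×400×8×466 = 671.0 kN; take 559.2 kN (yield).
Governing: min(711.6, 559.2) = 559.2 kN → base-metal shear.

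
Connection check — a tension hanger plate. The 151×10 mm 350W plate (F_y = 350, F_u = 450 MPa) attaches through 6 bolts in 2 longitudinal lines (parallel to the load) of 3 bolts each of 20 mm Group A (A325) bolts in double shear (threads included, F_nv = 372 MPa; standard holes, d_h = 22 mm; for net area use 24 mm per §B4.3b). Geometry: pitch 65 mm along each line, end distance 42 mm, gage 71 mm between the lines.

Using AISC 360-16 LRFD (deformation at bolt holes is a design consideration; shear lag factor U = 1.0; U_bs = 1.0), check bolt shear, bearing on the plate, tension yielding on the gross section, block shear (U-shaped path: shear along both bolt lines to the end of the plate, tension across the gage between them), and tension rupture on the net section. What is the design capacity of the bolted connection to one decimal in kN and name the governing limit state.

347.6 kN (net-section rupture governs)

Bolt shear: A_b = π(20)²/4 = 314.16 mm². φR_n = 0.75 × 372 × 314.16 × 6 × 2 = 1051.8 kN.
Bearing (10 mm plate, F_u = 450 MPa): end bolts L_c = 42 − 22/2 = 31, R_n = min(1.2×31×10×450, 2.4×20×10×450) = 167.4 kN/bolt; interior L_c = 65 − 22 = 43, R_n = 216 kN/bolt. φR_n = 0.75 × (2×167.4 + 4×216) = 899.1 kN.
Tension yield (gross): A_g = 151×10 = 1510 mm². φR_n = 0.90 × 350 × 1510 = 475.7 kN.
Block shear: shear path 2×[42+2×65] = 2×172 mm, A_gv = 3440, A_nv = 2×(172 − 2.5×24)×10 = 2240 mm²; tension across gage: (71 − 1×24)×10 = 470 mm². R_n = min(0.6×450×2240, 0.6×350×3440) + 1.0×450×470 = min(604.8, 722.4) + 211.5 = 816.3 kN. φR_n = 0.75 × 816.3 = 612.2 kN.
Tension rupture (net): A_n = (151 − 2×24)×10 = 1030 mm² (U = 1.0, A_e = A_n). φR_n = 0.75 × 450 × 1030 = 347.6 kN.
Governing: min(1051.8, 899.1, 475.7, 612.2, 347.6) = 347.6 kN → net-section rupture.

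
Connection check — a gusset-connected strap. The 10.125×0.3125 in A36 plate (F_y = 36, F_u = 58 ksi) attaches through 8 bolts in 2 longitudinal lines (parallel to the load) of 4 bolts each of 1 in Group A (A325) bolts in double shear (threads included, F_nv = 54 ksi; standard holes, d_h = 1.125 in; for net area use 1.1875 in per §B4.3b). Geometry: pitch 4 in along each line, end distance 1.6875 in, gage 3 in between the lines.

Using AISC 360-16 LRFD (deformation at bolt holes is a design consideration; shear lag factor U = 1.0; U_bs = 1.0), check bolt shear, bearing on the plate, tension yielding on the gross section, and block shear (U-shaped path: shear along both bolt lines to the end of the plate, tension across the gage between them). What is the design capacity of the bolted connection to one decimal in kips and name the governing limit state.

102.5 kips (gross-section yield governs)

Bolt shear: A_b = π(1)²/4 = 0.7854 in². φR_n = 0.75 × 54 × 0.7854 × 8 × 2 = 508.9 kips.
Bearing (0.3125 in plate, F_u = 58 ksi): end bolts L_c = 1.6875 − 1.125/2 = 1.125, R_n = min(1.2×1.125×0.3125×58, 2.4×1×0.3125×58) = 24.469 kips/bolt; interior L_c = 4 − 1.125 = 2.875, R_n = 43.5 kips/bolt. φR_n = 0.75 × (2×24.469 + 6×43.5) = 232.5 kips.
Tension yield (gross): A_g = 10.125×0.3125 = 3.1641 in². φR_n = 0.90 × 36 × 3.1641 = 102.5 kips.
Block shear: shear path 2×[1.6875+3×4] = 2×13.6875 in, A_gv = 8.5547, A_nv = 2×(13.6875 − 3.5×1.1875)×0.3125 = 5.957 in²; tension across gage: (3 − 1×1.1875)×0.3125 = 0.56641 in². R_n = min(0.6×58×5.957, 0.6×36×8.5547) + 1.0×58×0.56641 = min(207.3, 184.78) + 32.852 = 217.63 kips. φR_n = 0.75 × 217.63 = 163.2 kips.
Governing: min(508.9, 232.5, 102.5, 163.2) = 102.5 kips → gross-section yield.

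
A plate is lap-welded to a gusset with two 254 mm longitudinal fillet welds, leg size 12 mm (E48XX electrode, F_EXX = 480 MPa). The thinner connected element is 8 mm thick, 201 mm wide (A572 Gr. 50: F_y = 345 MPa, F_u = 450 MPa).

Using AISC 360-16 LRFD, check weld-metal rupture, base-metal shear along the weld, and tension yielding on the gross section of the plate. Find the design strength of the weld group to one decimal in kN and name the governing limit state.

Weld metal: throat = 0.707×12 = 8.484 mm, L = 2×254 = 508 mm. φR_n = 0.75 × 0.6 × 480 × 8.484 × 508 = 930.9 kN.
Base metal shear (8 mm plate): yield φR_n = 1.0×0.6×345×8×508 = 841.2 kN; rupture φR_n = 0.75×0.6×450×8×508 = 823.0 kN; take 823.0 kN (rupture).
Tension yield (gross): A_g = 201×8 = 1608 mm². φR_n = 0.90 × 345 × 1608 = 499.3 kN.
Governing: min(930.9, 823.0, 499.3) = 499.3 kN → gross-section yield.

499.3 kN (gross-section yield governs)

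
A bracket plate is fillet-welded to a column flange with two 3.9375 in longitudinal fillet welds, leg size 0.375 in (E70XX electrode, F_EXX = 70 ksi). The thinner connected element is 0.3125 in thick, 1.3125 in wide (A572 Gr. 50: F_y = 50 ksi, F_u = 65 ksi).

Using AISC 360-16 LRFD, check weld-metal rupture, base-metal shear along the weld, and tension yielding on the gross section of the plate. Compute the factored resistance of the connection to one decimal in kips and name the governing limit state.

18.5 kips (gross-section yield governs)

Weld metal: throat = 0.707×0.375 = 0.26513 in, L = 2×3.9375 = 7.875 in. φR_n = 0.75 × 0.6 × 70 × 0.26513 × 7.875 = 65.8 kips.
Base metal shear (0.3125 in plate): yield φR_n = 1.0×0.6×50×0.3125×7.875 = 73.8 kips; rupture φR_n = 0.75×0.6×65×0.3125×7.875 = 72.0 kips; take 72.0 kips (rupture).
Tension yield (gross): A_g = 1.3125×0.3125 = 0.41016 in². φR_n = 0.90 × 50 × 0.41016 = 18.5 kips.
Governing: min(65.8, 72.0, 18.5) = 18.5 kips → gross-section yield.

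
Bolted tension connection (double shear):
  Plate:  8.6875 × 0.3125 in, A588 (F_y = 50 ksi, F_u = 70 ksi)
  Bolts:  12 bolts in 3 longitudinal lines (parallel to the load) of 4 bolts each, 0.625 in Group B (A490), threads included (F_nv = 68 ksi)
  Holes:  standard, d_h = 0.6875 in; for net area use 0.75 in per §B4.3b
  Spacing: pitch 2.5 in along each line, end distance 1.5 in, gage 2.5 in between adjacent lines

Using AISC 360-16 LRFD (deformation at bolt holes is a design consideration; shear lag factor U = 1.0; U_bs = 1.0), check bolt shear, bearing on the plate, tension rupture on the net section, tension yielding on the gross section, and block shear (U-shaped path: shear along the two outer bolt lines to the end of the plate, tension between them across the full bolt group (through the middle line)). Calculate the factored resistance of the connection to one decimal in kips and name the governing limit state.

105.6 kips (net-section rupture governs)

Bolt shear: A_b = π(0.625)²/4 = 0.3068 in². φR_n = 0.75 × 68 × 0.3068 × 12 × 2 = 375.5 kips.
Bearing (0.3125 in plate, F_u = 70 ksi): end bolts L_c = 1.5 − 0.6875/2 = 1.15625, R_n = min(1.2×1.15625×0.3125×70, 2.4×0.625×0.3125×70) = 30.352 kips/bolt; interior L_c = 2.5 − 0.6875 = 1.8125, R_n = 32.813 kips/bolt. φR_n = 0.75 × (3×30.352 + 9×32.813) = 289.8 kips.
Tension rupture (net): A_n = (8.6875 − 3×0.75)×0.3125 = 2.0117 in² (U = 1.0, A_e = A_n). φR_n = 0.75 × 70 × 2.0117 = 105.6 kips.
Tension yield (gross): A_g = 8.6875×0.3125 = 2.7148 in². φR_n = 0.90 × 50 × 2.7148 = 122.2 kips.
Block shear: shear path 2×[1.5+3×2.5] = 2×9 in, A_gv = 5.625, A_nv = 2×(9 − 3.5×0.75)×0.3125 = 3.9844 in²; tension across gage: (5 − 2×0.75)×0.3125 = 1.0938 in². R_n = min(0.6×70×3.9844, 0.6×50×5.625) + 1.0×70×1.0938 = min(167.34, 168.75) + 76.566 = 243.91 kips. φR_n = 0.75 × 243.91 = 182.9 kips.
Governing: min(375.5, 289.8, 105.6, 122.2, 182.9) = 105.6 kips → net-section rupture.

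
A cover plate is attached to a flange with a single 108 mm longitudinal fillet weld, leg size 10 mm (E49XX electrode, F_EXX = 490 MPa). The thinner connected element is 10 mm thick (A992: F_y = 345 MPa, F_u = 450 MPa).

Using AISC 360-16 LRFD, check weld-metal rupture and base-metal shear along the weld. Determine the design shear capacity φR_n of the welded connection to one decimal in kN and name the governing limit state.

Weld metal: throat = 0.707×10 = 7.07 mm, L = 108 mm. φR_n = 0.75 × 0.6 × 490 × 7.07 × 108 = 168.4 kN.
Base metal shear (10 mm plate): yield φR_n = 1.0×0.6×345×10×108 = 223.6 kN; rupture φR_n = 0.75×0.6×450×10×108 = 218.7 kN; take 218.7 kN (rupture).
Governing: min(168.4, 218.7) = 168.4 kN → weld metal.

168.4 kN (weld metal governs)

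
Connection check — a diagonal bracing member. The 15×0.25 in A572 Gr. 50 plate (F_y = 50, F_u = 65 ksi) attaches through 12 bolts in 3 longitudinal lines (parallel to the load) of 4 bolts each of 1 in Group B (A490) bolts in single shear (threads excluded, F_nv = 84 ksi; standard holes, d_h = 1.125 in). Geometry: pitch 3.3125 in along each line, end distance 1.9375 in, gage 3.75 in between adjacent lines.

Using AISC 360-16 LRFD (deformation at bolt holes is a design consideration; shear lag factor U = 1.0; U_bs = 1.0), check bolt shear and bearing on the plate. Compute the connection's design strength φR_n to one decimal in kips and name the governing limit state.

Bolt shear: A_b = π(1)²/4 = 0.7854 in². φR_n = 0.75 × 84 × 0.7854 × 12 × 1 = 593.8 kips.
Bearing (0.25 in plate, F_u = 65 ksi): end bolts L_c = 1.9375 − 1.125/2 = 1.375, R_n = min(1.2×1.375×0.25×65, 2.4×1×0.25×65) = 26.813 kips/bolt; interior L_c = 3.3125 − 1.125 = 2.1875, R_n = 39 kips/bolt. φR_n = 0.75 × (3×26.813 + 9×39) = 323.6 kips.
Governing: min(593.8, 323.6) = 323.6 kips → bearing.

323.6 kips (bearing governs)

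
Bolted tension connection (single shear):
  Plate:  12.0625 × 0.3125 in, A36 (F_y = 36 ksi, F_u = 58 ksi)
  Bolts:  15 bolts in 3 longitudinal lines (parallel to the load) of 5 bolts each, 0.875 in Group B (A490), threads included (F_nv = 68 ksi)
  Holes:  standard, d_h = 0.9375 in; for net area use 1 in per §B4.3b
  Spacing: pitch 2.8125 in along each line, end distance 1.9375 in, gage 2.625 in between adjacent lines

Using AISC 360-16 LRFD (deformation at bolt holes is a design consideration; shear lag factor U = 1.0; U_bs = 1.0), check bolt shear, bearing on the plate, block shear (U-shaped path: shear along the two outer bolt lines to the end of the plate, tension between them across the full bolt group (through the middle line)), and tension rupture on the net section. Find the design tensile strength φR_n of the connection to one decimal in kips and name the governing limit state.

123.2 kips (net-section rupture governs)

Bolt shear: A_b = π(0.875)²/4 = 0.60132 in². φR_n = 0.75 × 68 × 0.60132 × 15 × 1 = 460.0 kips.
Bearing (0.3125 in plate, F_u = 58 ksi): end bolts L_c = 1.9375 − 0.9375/2 = 1.46875, R_n = min(1.2×1.46875×0.3125×58, 2.4×0.875×0.3125×58) = 31.945 kips/bolt; interior L_c = 2.8125 − 0.9375 = 1.875, R_n = 38.063 kips/bolt. φR_n = 0.75 × (3×31.945 + 12×38.063) = 414.4 kips.
Block shear: shear path 2×[1.9375+4×2.8125] = 2×13.1875 in, A_gv = 8.2422, A_nv = 2×(13.1875 − 4.5×1)×0.3125 = 5.4297 in²; tension across gage: (5.25 − 2×1)×0.3125 = 1.0156 in². R_n = min(0.6×58×5.4297, 0.6×36×8.2422) + 1.0×58×1.0156 = min(188.95, 178.03) + 58.905 = 236.94 kips. φR_n = 0.75 × 236.94 = 177.7 kips.
Tension rupture (net): A_n = (12.0625 − 3×1)×0.3125 = 2.832 in² (U = 1.0, A_e = A_n). φR_n = 0.75 × 58 × 2.832 = 123.2 kips.
Governing: min(460.0, 414.4, 177.7, 123.2) = 123.2 kips → net-section rupture.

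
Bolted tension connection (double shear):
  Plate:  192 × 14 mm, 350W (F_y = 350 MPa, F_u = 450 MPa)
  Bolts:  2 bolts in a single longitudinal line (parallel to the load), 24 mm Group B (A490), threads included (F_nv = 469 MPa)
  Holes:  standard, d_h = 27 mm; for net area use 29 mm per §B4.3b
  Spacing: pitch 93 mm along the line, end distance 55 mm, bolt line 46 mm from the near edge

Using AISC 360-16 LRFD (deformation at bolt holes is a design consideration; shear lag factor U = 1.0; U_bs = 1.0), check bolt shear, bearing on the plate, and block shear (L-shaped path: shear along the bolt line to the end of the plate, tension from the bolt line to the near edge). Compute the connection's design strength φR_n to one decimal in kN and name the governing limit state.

445.1 kN (block shear governs)

Bolt shear: A_b = π(24)²/4 = 452.39 mm². φR_n = 0.75 × 469 × 452.39 × 2 × 2 = 636.5 kN.
Bearing (14 mm plate, F_u = 450 MPa): end bolts L_c = 55 − 27/2 = 41.5, R_n = min(1.2×41.5×14×450, 2.4×24×14×450) = 313.74 kN/bolt; interior L_c = 93 − 27 = 66, R_n = 362.88 kN/bolt. φR_n = 0.75 × (1×313.74 + 1×362.88) = 507.5 kN.
Block shear: shear path 1×[55+1×93] = 1×148 mm, A_gv = 2072, A_nv = 1×(148 − 1.5×29)×14 = 1463 mm²; tension to near edge: (46 − 0.5×29)×14 = 441 mm². R_n = min(0.6×450×1463, 0.6×350×2072) + 1.0×450×441 = min(395.01, 435.12) + 198.45 = 593.46 kN. φR_n = 0.75 × 593.46 = 445.1 kN.
Governing: min(636.5, 507.5, 445.1) = 445.1 kN → block shear.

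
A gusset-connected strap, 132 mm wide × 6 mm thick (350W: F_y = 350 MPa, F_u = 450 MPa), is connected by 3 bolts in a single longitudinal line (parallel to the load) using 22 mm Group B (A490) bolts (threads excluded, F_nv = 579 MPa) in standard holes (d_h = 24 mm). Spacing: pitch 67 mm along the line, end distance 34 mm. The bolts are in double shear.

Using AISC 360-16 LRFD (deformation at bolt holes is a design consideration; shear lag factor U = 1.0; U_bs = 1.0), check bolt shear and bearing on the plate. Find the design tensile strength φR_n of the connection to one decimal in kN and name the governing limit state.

262.4 kN (bearing governs)

Bolt shear: A_b = π(22)²/4 = 380.13 mm². φR_n = 0.75 × 579 × 380.13 × 3 × 2 = 990.4 kN.
Bearing (6 mm plate, F_u = 450 MPa): end bolts L_c = 34 − 24/2 = 22, R_n = min(1.2×22×6×450, 2.4×22×6×450) = 71.28 kN/bolt; interior L_c = 67 − 24 = 43, R_n = 139.32 kN/bolt. φR_n = 0.75 × (1×71.28 + 2×139.32) = 262.4 kN.
Governing: min(990.4, 262.4) = 262.4 kN → bearing.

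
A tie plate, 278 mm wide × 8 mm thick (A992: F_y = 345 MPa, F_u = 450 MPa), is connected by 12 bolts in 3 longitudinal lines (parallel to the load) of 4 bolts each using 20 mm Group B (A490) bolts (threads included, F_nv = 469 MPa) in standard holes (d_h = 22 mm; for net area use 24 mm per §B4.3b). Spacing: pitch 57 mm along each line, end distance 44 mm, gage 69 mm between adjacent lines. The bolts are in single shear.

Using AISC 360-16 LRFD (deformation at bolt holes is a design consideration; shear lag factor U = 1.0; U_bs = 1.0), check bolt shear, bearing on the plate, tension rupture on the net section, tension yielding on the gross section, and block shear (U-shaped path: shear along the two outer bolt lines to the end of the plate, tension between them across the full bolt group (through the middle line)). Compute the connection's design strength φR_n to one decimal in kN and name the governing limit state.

556.2 kN (net-section rupture governs)

Bolt shear: A_b = π(20)²/4 = 314.16 mm². φR_n = 0.75 × 469 × 314.16 × 12 × 1 = 1326.1 kN.
Bearing (8 mm plate, F_u = 450 MPa): end bolts L_c = 44 − 22/2 = 33, R_n = min(1.2×33×8×450, 2.4×20×8×450) = 142.56 kN/bolt; interior L_c = 57 − 22 = 35, R_n = 151.2 kN/bolt. φR_n = 0.75 × (3×142.56 + 9×151.2) = 1341.4 kN.
Tension rupture (net): A_n = (278 − 3×24)×8 = 1648 mm² (U = 1.0, A_e = A_n). φR_n = 0.75 × 450 × 1648 = 556.2 kN.
Tension yield (gross): A_g = 278×8 = 2224 mm². φR_n = 0.90 × 345 × 2224 = 690.6 kN.
Block shear: shear path 2×[44+3×57] = 2×215 mm, A_gv = 3440, A_nv = 2×(215 − 3.5×24)×8 = 2096 mm²; tension across gage: (138 − 2×24)×8 = 720 mm². R_n = min(0.6×450×2096, 0.6×345×3440) + 1.0×450×720 = min(565.92, 712.08) + 324 = 889.92 kN. φR_n = 0.75 × 889.92 = 667.4 kN.
Governing: min(1326.1, 1341.4, 556.2, 690.6, 667.4) = 556.2 kN → net-section rupture.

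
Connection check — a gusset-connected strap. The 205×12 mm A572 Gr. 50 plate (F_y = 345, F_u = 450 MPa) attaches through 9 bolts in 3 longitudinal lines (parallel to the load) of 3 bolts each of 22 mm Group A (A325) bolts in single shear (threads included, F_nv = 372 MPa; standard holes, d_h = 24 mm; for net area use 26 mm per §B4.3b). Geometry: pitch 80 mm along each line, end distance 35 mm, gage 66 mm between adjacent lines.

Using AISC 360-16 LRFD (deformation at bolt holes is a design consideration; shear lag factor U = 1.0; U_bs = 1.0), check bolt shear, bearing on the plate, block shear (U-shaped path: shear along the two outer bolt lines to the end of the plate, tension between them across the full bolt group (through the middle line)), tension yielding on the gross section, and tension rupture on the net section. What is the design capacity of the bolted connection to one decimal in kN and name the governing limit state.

514.4 kN (net-section rupture governs)

Bolt shear: A_b = π(22)²/4 = 380.13 mm². φR_n = 0.75 × 372 × 380.13 × 9 × 1 = 954.5 kN.
Bearing (12 mm plate, F_u = 450 MPa): end bolts L_c = 35 − 24/2 = 23, R_n = min(1.2×23×12×450, 2.4×22×12×450) = 149.04 kN/bolt; interior L_c = 80 − 24 = 56, R_n = 285.12 kN/bolt. φR_n = 0.75 × (3×149.04 + 6×285.12) = 1618.4 kN.
Block shear: shear path 2×[35+2×80] = 2×195 mm, A_gv = 4680, A_nv = 2×(195 − 2.5×26)×12 = 3120 mm²; tension across gage: (132 − 2×26)×12 = 960 mm². R_n = min(0.6×450×3120, 0.6×345×4680) + 1.0×450×960 = min(842.4, 968.76) + 432 = 1274.4 kN. φR_n = 0.75 × 1274.4 = 955.8 kN.
Tension yield (gross): A_g = 205×12 = 2460 mm². φR_n = 0.90 × 345 × 2460 = 763.8 kN.
Tension rupture (net): A_n = (205 − 3×26)×12 = 1524 mm² (U = 1.0, A_e = A_n). φR_n = 0.75 × 450 × 1524 = 514.4 kN.
Governing: min(954.5, 1618.4, 955.8, 763.8, 514.4) = 514.4 kN → net-section rupture.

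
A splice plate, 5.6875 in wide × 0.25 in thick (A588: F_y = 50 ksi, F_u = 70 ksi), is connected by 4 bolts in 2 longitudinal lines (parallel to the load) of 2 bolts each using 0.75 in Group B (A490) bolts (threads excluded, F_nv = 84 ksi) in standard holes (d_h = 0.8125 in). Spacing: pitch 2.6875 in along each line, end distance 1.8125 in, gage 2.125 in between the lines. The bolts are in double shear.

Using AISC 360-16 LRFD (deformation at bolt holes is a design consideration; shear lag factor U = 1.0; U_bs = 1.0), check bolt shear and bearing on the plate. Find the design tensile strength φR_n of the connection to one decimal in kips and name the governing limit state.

Bolt shear: A_b = π(0.75)²/4 = 0.44179 in². φR_n = 0.75 × 84 × 0.44179 × 4 × 2 = 222.7 kips.
Bearing (0.25 in plate, F_u = 70 ksi): end bolts L_c = 1.8125 − 0.8125/2 = 1.40625, R_n = min(1.2×1.40625×0.25×70, 2.4×0.75×0.25×70) = 29.531 kips/bolt; interior L_c = 2.6875 − 0.8125 = 1.875, R_n = 31.5 kips/bolt. φR_n = 0.75 × (2×29.531 + 2×31.5) = 91.5 kips.
Governing: min(222.7, 91.5) = 91.5 kips → bearing.

91.5 kips (bearing governs)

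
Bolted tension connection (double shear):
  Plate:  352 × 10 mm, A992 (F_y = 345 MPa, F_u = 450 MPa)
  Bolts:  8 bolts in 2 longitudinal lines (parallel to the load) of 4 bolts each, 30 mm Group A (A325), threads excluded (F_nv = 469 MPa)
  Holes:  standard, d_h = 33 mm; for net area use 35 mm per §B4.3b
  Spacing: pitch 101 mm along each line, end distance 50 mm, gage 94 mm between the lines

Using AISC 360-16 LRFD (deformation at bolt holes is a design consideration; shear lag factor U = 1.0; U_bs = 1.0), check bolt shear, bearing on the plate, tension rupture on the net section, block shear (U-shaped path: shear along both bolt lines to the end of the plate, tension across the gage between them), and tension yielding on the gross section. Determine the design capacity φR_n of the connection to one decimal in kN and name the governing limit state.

951.8 kN (net-section rupture governs)

Bolt shear: A_b = π(30)²/4 = 706.86 mm². φR_n = 0.75 × 469 × 706.86 × 8 × 2 = 3978.2 kN.
Bearing (10 mm plate, F_u = 450 MPa): end bolts L_c = 50 − 33/2 = 33.5, R_n = min(1.2×33.5×10×450, 2.4×30×10×450) = 180.9 kN/bolt; interior L_c = 101 − 33 = 68, R_n = 324 kN/bolt. φR_n = 0.75 × (2×180.9 + 6×324) = 1729.4 kN.
Tension rupture (net): A_n = (352 − 2×35)×10 = 2820 mm² (U = 1.0, A_e = A_n). φR_n = 0.75 × 450 × 2820 = 951.8 kN.
Block shear: shear path 2×[50+3×101] = 2×353 mm, A_gv = 7060, A_nv = 2×(353 − 3.5×35)×10 = 4610 mm²; tension across gage: (94 − 1×35)×10 = 590 mm². R_n = min(0.6×450×4610, 0.6×345×7060) + 1.0×450×590 = min(1244.7, 1461.4) + 265.5 = 1510.2 kN. φR_n = 0.75 × 1510.2 = 1132.7 kN.
Tension yield (gross): A_g = 352×10 = 3520 mm². φR_n = 0.90 × 345 × 3520 = 1093.0 kN.
Governing: min(3978.2, 1729.4, 951.8, 1132.7, 1093.0) = 951.8 kN → net-section rupture.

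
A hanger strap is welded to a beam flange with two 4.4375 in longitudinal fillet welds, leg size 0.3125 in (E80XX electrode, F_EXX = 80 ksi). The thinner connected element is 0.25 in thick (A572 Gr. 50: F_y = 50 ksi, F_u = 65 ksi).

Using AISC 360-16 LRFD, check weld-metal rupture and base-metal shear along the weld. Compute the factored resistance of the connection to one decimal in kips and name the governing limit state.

64.9 kips (base-metal shear governs)

Weld metal: throat = 0.707×0.3125 = 0.22094 in, L = 2×4.4375 = 8.875 in. φR_n = 0.75 × 0.6 × 80 × 0.22094 × 8.875 = 70.6 kips.
Base metal shear (0.25 in plate): yield φR_n = 1.0×0.6×50×0.25×8.875 = 66.6 kips; rupture φR_n = 0.75×0.6×65×0.25×8.875 = 64.9 kips; take 64.9 kips (rupture).
Governing: min(70.6, 64.9) = 64.9 kips → base-metal shear.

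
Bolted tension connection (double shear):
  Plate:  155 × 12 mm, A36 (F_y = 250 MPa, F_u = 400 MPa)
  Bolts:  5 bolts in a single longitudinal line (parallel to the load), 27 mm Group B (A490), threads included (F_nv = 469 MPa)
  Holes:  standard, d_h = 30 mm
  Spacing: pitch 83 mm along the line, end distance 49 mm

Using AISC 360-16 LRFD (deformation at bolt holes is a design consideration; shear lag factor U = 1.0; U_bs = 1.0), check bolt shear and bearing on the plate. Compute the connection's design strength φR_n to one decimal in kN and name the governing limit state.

1062.7 kN (bearing governs)

Bolt shear: A_b = π(27)²/4 = 572.56 mm². φR_n = 0.75 × 469 × 572.56 × 5 × 2 = 2014.0 kN.
Bearing (12 mm plate, F_u = 400 MPa): end bolts L_c = 49 − 30/2 = 34, R_n = min(1.2×34×12×400, 2.4×27×12×400) = 195.84 kN/bolt; interior L_c = 83 − 30 = 53, R_n = 305.28 kN/bolt. φR_n = 0.75 × (1×195.84 + 4×305.28) = 1062.7 kN.
Governing: min(2014.0, 1062.7) = 1062.7 kN → bearing.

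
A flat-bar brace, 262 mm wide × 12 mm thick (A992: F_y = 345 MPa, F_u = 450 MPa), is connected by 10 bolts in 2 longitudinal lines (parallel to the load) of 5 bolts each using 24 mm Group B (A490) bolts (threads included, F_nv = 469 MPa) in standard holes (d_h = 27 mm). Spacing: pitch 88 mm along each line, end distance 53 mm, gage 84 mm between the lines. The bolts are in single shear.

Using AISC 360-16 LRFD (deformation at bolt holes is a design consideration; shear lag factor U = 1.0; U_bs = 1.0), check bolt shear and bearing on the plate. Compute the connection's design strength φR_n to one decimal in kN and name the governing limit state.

1591.3 kN (bolt shear governs)

Bolt shear: A_b = π(24)²/4 = 452.39 mm². φR_n = 0.75 × 469 × 452.39 × 10 × 1 = 1591.3 kN.
Bearing (12 mm plate, F_u = 450 MPa): end bolts L_c = 53 − 27/2 = 39.5, R_n = min(1.2×39.5×12×450, 2.4×24×12×450) = 255.96 kN/bolt; interior L_c = 88 − 27 = 61, R_n = 311.04 kN/bolt. φR_n = 0.75 × (2×255.96 + 8×311.04) = 2250.2 kN.
Governing: min(1591.3, 2250.2) = 1591.3 kN → bolt shear.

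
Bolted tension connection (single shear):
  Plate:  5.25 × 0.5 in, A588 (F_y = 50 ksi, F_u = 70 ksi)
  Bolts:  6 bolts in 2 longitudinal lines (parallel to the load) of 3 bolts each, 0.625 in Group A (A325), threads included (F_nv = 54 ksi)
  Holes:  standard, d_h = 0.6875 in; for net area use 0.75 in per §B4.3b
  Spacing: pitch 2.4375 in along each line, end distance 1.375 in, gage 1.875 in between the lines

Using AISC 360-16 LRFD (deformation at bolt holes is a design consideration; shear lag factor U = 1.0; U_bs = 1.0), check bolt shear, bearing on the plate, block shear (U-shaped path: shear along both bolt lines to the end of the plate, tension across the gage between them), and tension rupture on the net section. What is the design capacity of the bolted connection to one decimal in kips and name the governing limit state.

74.6 kips (bolt shear governs)

Bolt shear: A_b = π(0.625)²/4 = 0.3068 in². φR_n = 0.75 × 54 × 0.3068 × 6 × 1 = 74.6 kips.
Bearing (0.5 in plate, F_u = 70 ksi): end bolts L_c = 1.375 − 0.6875/2 = 1.03125, R_n = min(1.2×1.03125×0.5×70, 2.4×0.625×0.5×70) = 43.313 kips/bolt; interior L_c = 2.4375 − 0.6875 = 1.75, R_n = 52.5 kips/bolt. φR_n = 0.75 × (2×43.313 + 4×52.5) = 222.5 kips.
Block shear: shear path 2×[1.375+2×2.4375] = 2×6.25 in, A_gv = 6.25, A_nv = 2×(6.25 − 2.5×0.75)×0.5 = 4.375 in²; tension across gage: (1.875 − 1×0.75)×0.5 = 0.5625 in². R_n = min(0.6×70×4.375, 0.6×50×6.25) + 1.0×70×0.5625 = min(183.75, 187.5) + 39.375 = 223.13 kips. φR_n = 0.75 × 223.13 = 167.3 kips.
Tension rupture (net): A_n = (5.25 − 2×0.75)×0.5 = 1.875 in² (U = 1.0, A_e = A_n). φR_n = 0.75 × 70 × 1.875 = 98.4 kips.
Governing: min(74.6, 222.5, 167.3, 98.4) = 74.6 kips → bolt shear.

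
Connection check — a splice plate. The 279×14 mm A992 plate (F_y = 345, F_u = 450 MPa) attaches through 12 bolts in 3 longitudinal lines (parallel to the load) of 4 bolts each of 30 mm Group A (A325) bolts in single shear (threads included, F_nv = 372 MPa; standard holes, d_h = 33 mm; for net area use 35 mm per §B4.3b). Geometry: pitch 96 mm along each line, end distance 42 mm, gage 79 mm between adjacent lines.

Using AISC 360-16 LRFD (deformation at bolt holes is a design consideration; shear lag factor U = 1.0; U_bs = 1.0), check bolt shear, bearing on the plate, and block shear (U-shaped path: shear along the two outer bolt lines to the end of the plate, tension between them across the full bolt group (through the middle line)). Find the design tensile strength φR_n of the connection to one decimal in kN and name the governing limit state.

1592.3 kN (block shear governs)

Bolt shear: A_b = π(30)²/4 = 706.86 mm². φR_n = 0.75 × 372 × 706.86 × 12 × 1 = 2366.6 kN.
Bearing (14 mm plate, F_u = 450 MPa): end bolts L_c = 42 − 33/2 = 25.5, R_n = min(1.2×25.5×14×450, 2.4×30×14×450) = 192.78 kN/bolt; interior L_c = 96 − 33 = 63, R_n = 453.6 kN/bolt. φR_n = 0.75 × (3×192.78 + 9×453.6) = 3495.6 kN.
Block shear: shear path 2×[42+3×96] = 2×330 mm, A_gv = 9240, A_nv = 2×(330 − 3.5×35)×14 = 5810 mm²; tension across gage: (158 − 2×35)×14 = 1232 mm². R_n = min(0.6×450×5810, 0.6×345×9240) + 1.0×450×1232 = min(1568.7, 1912.7) + 554.4 = 2123.1 kN. φR_n = 0.75 × 2123.1 = 1592.3 kN.
Governing: min(2366.6, 3495.6, 1592.3) = 1592.3 kN → block shear.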